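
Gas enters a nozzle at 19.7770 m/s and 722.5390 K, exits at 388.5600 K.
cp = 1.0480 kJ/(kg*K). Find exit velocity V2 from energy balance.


dT = 333.9790 K
2*cp*1000*dT = 700019.9840
V1^2 = 391.1297
V2 = sqrt(700411.1137) = 836.9057 m/s

836.9057 m/s


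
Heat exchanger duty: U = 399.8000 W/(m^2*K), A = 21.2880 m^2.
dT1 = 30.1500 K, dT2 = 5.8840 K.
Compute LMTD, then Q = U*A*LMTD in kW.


LMTD = 14.8511 K
Q = 399.8000 * 21.2880 * 14.8511 = 126397.2373 W = 126.3972 kW

126.3972 kW


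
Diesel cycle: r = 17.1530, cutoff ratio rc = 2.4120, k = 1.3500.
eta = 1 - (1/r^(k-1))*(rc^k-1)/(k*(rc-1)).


r^(k-1) = 2.7041
rc^k = 3.2825
eta = 0.5572 = 55.7177%

55.7177%


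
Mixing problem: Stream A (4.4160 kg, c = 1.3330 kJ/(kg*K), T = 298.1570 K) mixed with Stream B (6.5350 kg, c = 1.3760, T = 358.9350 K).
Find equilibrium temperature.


num = 4982.7105
den = 14.8787
Tf = 334.8891 K

334.8891 K


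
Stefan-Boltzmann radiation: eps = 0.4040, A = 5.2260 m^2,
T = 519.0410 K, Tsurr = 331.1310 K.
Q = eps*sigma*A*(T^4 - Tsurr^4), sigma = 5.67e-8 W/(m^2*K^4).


T^4 = 7.2578e+10
Tsurr^4 = 1.2023e+10
Q = 0.4040 * 5.67e-8 * 5.2260 * 6.0556e+10 = 7249.1737 W

7249.1737 W


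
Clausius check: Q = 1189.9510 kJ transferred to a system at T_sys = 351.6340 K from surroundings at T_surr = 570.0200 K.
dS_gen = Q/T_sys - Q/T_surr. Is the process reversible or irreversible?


dS_sys = 1189.9510/351.6340 = 3.3841 kJ/K
dS_surr = -1189.9510/570.0200 = -2.0876 kJ/K
dS_gen = 3.3841 - 2.0876 = 1.2965 kJ/K (irreversible)

dS_gen = 1.2965 kJ/K, irreversible


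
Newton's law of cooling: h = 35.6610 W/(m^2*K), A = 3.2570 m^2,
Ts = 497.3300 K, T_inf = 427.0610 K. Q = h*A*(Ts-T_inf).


dT = 70.2690 K
Q = 35.6610 * 3.2570 * 70.2690 = 8161.5952 W

8161.5952 W


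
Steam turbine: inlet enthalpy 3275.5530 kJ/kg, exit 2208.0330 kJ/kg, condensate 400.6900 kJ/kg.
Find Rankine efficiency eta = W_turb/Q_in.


W = 1067.5200 kJ/kg
Q_in = 2874.8630 kJ/kg
eta = 0.3713 = 37.1329%

eta = 37.1329%


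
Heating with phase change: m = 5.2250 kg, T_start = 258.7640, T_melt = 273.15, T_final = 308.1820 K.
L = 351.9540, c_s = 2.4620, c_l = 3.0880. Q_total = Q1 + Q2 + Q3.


Q1 (sensible, solid) = 5.2250 * 2.4620 * 14.3860 = 185.0608 kJ
Q2 (latent) = 5.2250 * 351.9540 = 1838.9597 kJ
Q3 (sensible, liquid) = 5.2250 * 3.0880 * 35.0320 = 565.2343 kJ
Q_total = 2589.2547 kJ

2589.2547 kJ


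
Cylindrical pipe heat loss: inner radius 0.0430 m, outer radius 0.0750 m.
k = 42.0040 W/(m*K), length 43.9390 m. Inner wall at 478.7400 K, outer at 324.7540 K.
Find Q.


dT = 153.9860 K
ln(ro/ri) = 0.5563
Q = 2*pi*42.0040*43.9390*153.9860 / 0.5563 = 3209979.3207 W

3209979.3207 W


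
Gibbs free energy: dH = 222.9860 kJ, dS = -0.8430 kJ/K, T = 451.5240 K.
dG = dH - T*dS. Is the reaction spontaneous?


T*dS = 451.5240 * -0.8430 = -380.6347 kJ
dG = 222.9860 + 380.6347 = 603.6207 kJ (non-spontaneous)

dG = 603.6207 kJ, non-spontaneous


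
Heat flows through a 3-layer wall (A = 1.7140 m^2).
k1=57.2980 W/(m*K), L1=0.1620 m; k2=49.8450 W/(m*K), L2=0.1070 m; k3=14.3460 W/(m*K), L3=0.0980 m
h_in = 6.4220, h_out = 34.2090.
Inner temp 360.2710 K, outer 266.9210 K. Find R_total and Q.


R_conv_in = 1/(6.4220*1.7140) = 0.0908
R_1 = 0.1620/(57.2980*1.7140) = 0.0016
R_2 = 0.1070/(49.8450*1.7140) = 0.0013
R_3 = 0.0980/(14.3460*1.7140) = 0.0040
R_conv_out = 1/(34.2090*1.7140) = 0.0171
R_total = 0.1148 K/W
Q = 93.3500 / 0.1148 = 813.2163 W

R_total = 0.1148 K/W, Q = 813.2163 W


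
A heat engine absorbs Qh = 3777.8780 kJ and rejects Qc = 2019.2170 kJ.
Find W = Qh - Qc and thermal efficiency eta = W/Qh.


W = 3777.8780 - 2019.2170 = 1758.6610 kJ
eta = 1758.6610 / 3777.8780 = 0.4655 = 46.5516%

W = 1758.6610 kJ, eta = 46.5516%


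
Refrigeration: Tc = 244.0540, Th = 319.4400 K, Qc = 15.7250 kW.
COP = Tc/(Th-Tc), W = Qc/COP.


COP = 244.0540 / 75.3860 = 3.2374
W = 15.7250 / 3.2374 = 4.8573 kW

COP = 3.2374, W = 4.8573 kW


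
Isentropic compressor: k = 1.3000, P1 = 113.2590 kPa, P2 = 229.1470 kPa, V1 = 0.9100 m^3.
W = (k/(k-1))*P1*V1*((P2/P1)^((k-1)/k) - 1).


(k-1)/k = 0.2308
(P2/P1)^exp = 1.1766
W = 4.3333 * 113.2590 * 0.9100 * (1.1766 - 1) = 78.8680 kJ

78.8680 kJ


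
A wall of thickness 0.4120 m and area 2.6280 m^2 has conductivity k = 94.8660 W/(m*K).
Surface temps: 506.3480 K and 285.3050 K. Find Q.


dT = 221.0430 K
Q = 94.8660 * 2.6280 * 221.0430 / 0.4120 = 133756.6860 W

133756.6860 W


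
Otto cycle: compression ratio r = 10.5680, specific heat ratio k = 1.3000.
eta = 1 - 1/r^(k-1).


r^(k-1) = 2.0286
eta = 1 - 1/2.0286 = 0.5071 = 50.7051%

50.7051%


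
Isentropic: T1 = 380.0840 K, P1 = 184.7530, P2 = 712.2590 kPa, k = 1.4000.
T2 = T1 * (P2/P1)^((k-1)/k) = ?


(k-1)/k = 0.2857
(P2/P1)^exp = 1.4704
T2 = 380.0840 * 1.4704 = 558.8837 K

558.8837 K


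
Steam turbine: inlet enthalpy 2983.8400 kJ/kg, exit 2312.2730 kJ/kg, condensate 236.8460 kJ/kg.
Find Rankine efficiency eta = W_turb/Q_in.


W = 671.5670 kJ/kg
Q_in = 2746.9940 kJ/kg
eta = 0.2445 = 24.4473%

eta = 24.4473%


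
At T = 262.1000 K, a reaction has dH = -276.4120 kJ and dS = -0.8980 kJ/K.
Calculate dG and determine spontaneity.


T*dS = 262.1000 * -0.8980 = -235.3658 kJ
dG = -276.4120 + 235.3658 = -41.0462 kJ (spontaneous)

dG = -41.0462 kJ, spontaneous


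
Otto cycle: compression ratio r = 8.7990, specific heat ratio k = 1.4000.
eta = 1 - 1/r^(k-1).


r^(k-1) = 2.3866
eta = 1 - 1/2.3866 = 0.5810 = 58.0988%

58.0988%


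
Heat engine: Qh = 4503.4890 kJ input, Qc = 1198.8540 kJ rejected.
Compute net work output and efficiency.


W = 4503.4890 - 1198.8540 = 3304.6350 kJ
eta = 3304.6350 / 4503.4890 = 0.7338 = 73.3794%

W = 3304.6350 kJ, eta = 73.3794%


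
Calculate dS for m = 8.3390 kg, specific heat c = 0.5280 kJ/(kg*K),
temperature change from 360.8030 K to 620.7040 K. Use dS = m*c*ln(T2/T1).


T2/T1 = 1.7203
ln(T2/T1) = 0.5425
dS = 8.3390 * 0.5280 * 0.5425 = 2.3887 kJ/K

2.3887 kJ/K


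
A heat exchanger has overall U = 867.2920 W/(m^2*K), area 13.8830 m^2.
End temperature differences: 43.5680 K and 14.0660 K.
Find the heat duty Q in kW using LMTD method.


LMTD = 26.0950 K
Q = 867.2920 * 13.8830 * 26.0950 = 314199.5696 W = 314.1996 kW

314.1996 kW


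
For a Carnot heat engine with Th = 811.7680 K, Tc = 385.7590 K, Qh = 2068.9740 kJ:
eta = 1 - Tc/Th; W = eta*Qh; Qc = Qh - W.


eta = 1 - 385.7590/811.7680 = 0.5248
W = 0.5248 * 2068.9740 = 1085.7801 kJ
Qc = 2068.9740 - 1085.7801 = 983.1939 kJ

eta = 52.4792%, W = 1085.7801 kJ, Qc = 983.1939 kJ


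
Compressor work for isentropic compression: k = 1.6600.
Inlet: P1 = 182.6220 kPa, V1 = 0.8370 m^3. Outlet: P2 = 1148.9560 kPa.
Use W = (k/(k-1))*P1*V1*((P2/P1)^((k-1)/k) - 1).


(k-1)/k = 0.3976
(P2/P1)^exp = 2.0777
W = 2.5152 * 182.6220 * 0.8370 * (2.0777 - 1) = 414.3108 kJ

414.3108 kJ


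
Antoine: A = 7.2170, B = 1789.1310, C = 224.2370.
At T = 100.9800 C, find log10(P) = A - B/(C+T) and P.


C+T = 325.2170
B/(C+T) = 5.5013
log10(P) = 7.2170 - 5.5013 = 1.7157
P = 10^1.7157 = 51.9583 mmHg

51.9583 mmHg


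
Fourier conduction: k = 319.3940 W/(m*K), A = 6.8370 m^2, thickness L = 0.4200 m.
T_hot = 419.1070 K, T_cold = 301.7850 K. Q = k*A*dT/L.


dT = 117.3220 K
Q = 319.3940 * 6.8370 * 117.3220 / 0.4200 = 609989.6985 W

609989.6985 W


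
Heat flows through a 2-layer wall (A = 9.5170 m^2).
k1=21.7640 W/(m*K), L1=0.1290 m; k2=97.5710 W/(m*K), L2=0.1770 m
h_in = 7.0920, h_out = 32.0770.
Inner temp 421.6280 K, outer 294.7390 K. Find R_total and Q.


R_conv_in = 1/(7.0920*9.5170) = 0.0148
R_1 = 0.1290/(21.7640*9.5170) = 0.0006
R_2 = 0.1770/(97.5710*9.5170) = 0.0002
R_conv_out = 1/(32.0770*9.5170) = 0.0033
R_total = 0.0189 K/W
Q = 126.8890 / 0.0189 = 6711.8784 W

R_total = 0.0189 K/W, Q = 6711.8784 W


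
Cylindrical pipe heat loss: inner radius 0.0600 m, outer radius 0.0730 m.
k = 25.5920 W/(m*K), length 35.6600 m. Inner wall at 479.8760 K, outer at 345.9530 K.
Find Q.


dT = 133.9230 K
ln(ro/ri) = 0.1961
Q = 2*pi*25.5920*35.6600*133.9230 / 0.1961 = 3915705.8461 W

3915705.8461 W


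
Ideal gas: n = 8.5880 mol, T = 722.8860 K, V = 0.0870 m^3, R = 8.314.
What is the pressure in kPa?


P = nRT/V = 8.5880 * 8.314 * 722.8860 / 0.0870
= 51614.5173 / 0.0870 = 593270.3134 Pa = 593.2703 kPa

593.2703 kPa


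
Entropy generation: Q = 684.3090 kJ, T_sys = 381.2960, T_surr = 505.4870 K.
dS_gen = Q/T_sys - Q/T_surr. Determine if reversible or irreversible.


dS_sys = 684.3090/381.2960 = 1.7947 kJ/K
dS_surr = -684.3090/505.4870 = -1.3538 kJ/K
dS_gen = 1.7947 - 1.3538 = 0.4409 kJ/K (irreversible)

dS_gen = 0.4409 kJ/K, irreversible


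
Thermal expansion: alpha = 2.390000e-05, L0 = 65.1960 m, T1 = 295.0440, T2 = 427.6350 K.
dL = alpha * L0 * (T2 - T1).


dT = 132.5910 K
dL = 2.390000e-05 * 65.1960 * 132.5910 = 0.206601 m
L_final = 65.402601 m

dL = 0.206601 m


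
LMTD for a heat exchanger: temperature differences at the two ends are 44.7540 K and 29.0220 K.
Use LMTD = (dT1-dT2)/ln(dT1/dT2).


dT1/dT2 = 1.5421
ln(dT1/dT2) = 0.4331
LMTD = 15.7320 / 0.4331 = 36.3219 K

36.3219 K


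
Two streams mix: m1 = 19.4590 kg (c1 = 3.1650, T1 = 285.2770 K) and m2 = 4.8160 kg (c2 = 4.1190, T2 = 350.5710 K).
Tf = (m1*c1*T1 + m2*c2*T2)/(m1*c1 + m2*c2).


num = 24523.8777
den = 81.4248
Tf = 301.1842 K

301.1842 K


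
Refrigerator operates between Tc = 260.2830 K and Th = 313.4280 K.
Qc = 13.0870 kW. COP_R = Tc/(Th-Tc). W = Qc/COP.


COP = 260.2830 / 53.1450 = 4.8976
W = 13.0870 / 4.8976 = 2.6721 kW

COP = 4.8976, W = 2.6721 kW


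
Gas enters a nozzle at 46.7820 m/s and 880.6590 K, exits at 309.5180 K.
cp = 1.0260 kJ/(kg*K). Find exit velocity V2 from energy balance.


dT = 571.1410 K
2*cp*1000*dT = 1171981.3320
V1^2 = 2188.5555
V2 = sqrt(1174169.8875) = 1083.5912 m/s

1083.5912 m/s


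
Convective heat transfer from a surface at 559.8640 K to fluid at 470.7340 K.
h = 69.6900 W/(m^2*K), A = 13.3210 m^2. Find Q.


dT = 89.1300 K
Q = 69.6900 * 13.3210 * 89.1300 = 82742.9879 W

82742.9879 W


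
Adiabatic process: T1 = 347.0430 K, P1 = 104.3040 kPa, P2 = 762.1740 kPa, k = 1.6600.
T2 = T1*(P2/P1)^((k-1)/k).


(k-1)/k = 0.3976
(P2/P1)^exp = 2.2051
T2 = 347.0430 * 2.2051 = 765.2498 K

765.2498 K


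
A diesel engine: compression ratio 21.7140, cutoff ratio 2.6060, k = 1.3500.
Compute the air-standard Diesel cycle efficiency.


r^(k-1) = 2.9367
rc^k = 3.6439
eta = 0.5848 = 58.4754%

58.4754%


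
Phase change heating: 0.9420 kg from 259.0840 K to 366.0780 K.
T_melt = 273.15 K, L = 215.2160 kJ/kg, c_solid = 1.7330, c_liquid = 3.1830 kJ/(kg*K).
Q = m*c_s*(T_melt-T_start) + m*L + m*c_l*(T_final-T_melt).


Q1 (sensible, solid) = 0.9420 * 1.7330 * 14.0660 = 22.9625 kJ
Q2 (latent) = 0.9420 * 215.2160 = 202.7335 kJ
Q3 (sensible, liquid) = 0.9420 * 3.1830 * 92.9280 = 278.6340 kJ
Q_total = 504.3300 kJ

504.3300 kJ


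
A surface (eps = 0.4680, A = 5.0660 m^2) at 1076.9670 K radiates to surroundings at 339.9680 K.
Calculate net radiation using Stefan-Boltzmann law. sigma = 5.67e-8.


T^4 = 1.3453e+12
Tsurr^4 = 1.3358e+10
Q = 0.4680 * 5.67e-8 * 5.0660 * 1.3319e+12 = 179048.0723 W

179048.0723 W


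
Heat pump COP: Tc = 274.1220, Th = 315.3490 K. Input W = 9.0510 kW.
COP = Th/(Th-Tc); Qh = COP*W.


COP = 315.3490 / 41.2270 = 7.6491
Qh = 7.6491 * 9.0510 = 69.2319 kW

COP = 7.6491, Qh = 69.2319 kW


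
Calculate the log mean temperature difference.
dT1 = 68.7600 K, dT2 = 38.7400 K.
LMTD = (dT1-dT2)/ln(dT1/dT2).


dT1/dT2 = 1.7749
ln(dT1/dT2) = 0.5737
LMTD = 30.0200 / 0.5737 = 52.3225 K

52.3225 K


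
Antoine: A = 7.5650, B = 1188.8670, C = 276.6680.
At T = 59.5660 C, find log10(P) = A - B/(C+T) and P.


C+T = 336.2340
B/(C+T) = 3.5358
log10(P) = 7.5650 - 3.5358 = 4.0292
P = 10^4.0292 = 10694.6804 mmHg

10694.6804 mmHg


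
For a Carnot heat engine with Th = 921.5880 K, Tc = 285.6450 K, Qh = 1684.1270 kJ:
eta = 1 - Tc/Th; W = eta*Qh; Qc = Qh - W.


eta = 1 - 285.6450/921.5880 = 0.6901
W = 0.6901 * 1684.1270 = 1162.1340 kJ
Qc = 1684.1270 - 1162.1340 = 521.9930 kJ

eta = 69.0051%, W = 1162.1340 kJ, Qc = 521.9930 kJ


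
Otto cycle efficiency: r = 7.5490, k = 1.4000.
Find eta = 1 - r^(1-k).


r^(k-1) = 2.2447
eta = 1 - 1/2.2447 = 0.5545 = 55.4504%

55.4504%


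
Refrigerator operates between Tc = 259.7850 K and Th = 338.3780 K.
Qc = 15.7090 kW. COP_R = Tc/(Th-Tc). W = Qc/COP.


COP = 259.7850 / 78.5930 = 3.3054
W = 15.7090 / 3.3054 = 4.7525 kW

COP = 3.3054, W = 4.7525 kW


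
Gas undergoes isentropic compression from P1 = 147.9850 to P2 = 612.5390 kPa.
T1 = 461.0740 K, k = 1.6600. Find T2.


(k-1)/k = 0.3976
(P2/P1)^exp = 1.7591
T2 = 461.0740 * 1.7591 = 811.0554 K

811.0554 K


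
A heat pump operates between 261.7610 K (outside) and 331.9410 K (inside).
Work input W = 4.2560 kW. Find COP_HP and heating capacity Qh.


COP = 331.9410 / 70.1800 = 4.7299
Qh = 4.7299 * 4.2560 = 20.1302 kW

COP = 4.7299, Qh = 20.1302 kW


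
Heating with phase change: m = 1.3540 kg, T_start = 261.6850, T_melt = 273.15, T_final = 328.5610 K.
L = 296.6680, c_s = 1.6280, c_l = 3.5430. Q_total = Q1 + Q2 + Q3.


Q1 (sensible, solid) = 1.3540 * 1.6280 * 11.4650 = 25.2724 kJ
Q2 (latent) = 1.3540 * 296.6680 = 401.6885 kJ
Q3 (sensible, liquid) = 1.3540 * 3.5430 * 55.4110 = 265.8189 kJ
Q_total = 692.7798 kJ

692.7798 kJ


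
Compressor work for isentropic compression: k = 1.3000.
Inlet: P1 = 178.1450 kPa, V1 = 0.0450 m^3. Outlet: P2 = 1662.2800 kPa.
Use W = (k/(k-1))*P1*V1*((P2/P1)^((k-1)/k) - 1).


(k-1)/k = 0.2308
(P2/P1)^exp = 1.6743
W = 4.3333 * 178.1450 * 0.0450 * (1.6743 - 1) = 23.4236 kJ

23.4236 kJ


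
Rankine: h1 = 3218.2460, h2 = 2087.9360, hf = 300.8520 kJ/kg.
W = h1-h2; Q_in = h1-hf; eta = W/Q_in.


W = 1130.3100 kJ/kg
Q_in = 2917.3940 kJ/kg
eta = 0.3874 = 38.7438%

eta = 38.7438%


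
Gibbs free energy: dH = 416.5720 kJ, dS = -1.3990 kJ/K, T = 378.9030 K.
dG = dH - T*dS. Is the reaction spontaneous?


T*dS = 378.9030 * -1.3990 = -530.0853 kJ
dG = 416.5720 + 530.0853 = 946.6573 kJ (non-spontaneous)

dG = 946.6573 kJ, non-spontaneous


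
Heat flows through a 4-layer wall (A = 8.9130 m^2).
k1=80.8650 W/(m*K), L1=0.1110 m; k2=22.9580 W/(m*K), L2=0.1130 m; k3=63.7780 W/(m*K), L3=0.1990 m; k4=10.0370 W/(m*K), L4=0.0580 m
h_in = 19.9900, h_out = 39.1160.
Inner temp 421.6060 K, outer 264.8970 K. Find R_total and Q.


R_conv_in = 1/(19.9900*8.9130) = 0.0056
R_1 = 0.1110/(80.8650*8.9130) = 0.0002
R_2 = 0.1130/(22.9580*8.9130) = 0.0006
R_3 = 0.1990/(63.7780*8.9130) = 0.0004
R_4 = 0.0580/(10.0370*8.9130) = 0.0006
R_conv_out = 1/(39.1160*8.9130) = 0.0029
R_total = 0.0102 K/W
Q = 156.7090 / 0.0102 = 15385.4746 W

R_total = 0.0102 K/W, Q = 15385.4746 W


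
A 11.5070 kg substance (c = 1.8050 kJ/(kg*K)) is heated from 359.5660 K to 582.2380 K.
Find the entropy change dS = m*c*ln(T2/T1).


T2/T1 = 1.6193
ln(T2/T1) = 0.4820
dS = 11.5070 * 1.8050 * 0.4820 = 10.0108 kJ/K

10.0108 kJ/K


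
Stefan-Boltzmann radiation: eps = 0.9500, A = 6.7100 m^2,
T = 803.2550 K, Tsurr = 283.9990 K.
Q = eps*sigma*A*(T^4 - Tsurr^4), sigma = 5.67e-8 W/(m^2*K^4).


T^4 = 4.1631e+11
Tsurr^4 = 6.5053e+09
Q = 0.9500 * 5.67e-8 * 6.7100 * 4.0980e+11 = 148116.3424 W

148116.3424 W


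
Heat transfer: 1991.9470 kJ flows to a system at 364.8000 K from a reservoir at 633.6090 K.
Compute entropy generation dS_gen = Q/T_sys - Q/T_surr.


dS_sys = 1991.9470/364.8000 = 5.4604 kJ/K
dS_surr = -1991.9470/633.6090 = -3.1438 kJ/K
dS_gen = 5.4604 - 3.1438 = 2.3166 kJ/K (irreversible)

dS_gen = 2.3166 kJ/K, irreversible


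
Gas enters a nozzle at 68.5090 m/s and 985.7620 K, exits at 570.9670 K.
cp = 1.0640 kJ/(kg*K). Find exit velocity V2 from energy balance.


dT = 414.7950 K
2*cp*1000*dT = 882683.7600
V1^2 = 4693.4831
V2 = sqrt(887377.2431) = 942.0070 m/s

942.0070 m/s


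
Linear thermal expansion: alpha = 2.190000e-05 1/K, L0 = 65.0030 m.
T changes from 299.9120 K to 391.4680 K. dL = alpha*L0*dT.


dT = 91.5560 K
dL = 2.190000e-05 * 65.0030 * 91.5560 = 0.130336 m
L_final = 65.133336 m

dL = 0.130336 m


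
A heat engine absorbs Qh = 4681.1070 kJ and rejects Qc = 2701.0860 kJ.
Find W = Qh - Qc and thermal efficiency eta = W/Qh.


W = 4681.1070 - 2701.0860 = 1980.0210 kJ
eta = 1980.0210 / 4681.1070 = 0.4230 = 42.2981%

W = 1980.0210 kJ, eta = 42.2981%


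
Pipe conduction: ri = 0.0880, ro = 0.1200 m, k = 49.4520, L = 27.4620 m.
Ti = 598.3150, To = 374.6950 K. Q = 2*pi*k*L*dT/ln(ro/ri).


dT = 223.6200 K
ln(ro/ri) = 0.3102
Q = 2*pi*49.4520*27.4620*223.6200 / 0.3102 = 6152163.2124 W

6152163.2124 W


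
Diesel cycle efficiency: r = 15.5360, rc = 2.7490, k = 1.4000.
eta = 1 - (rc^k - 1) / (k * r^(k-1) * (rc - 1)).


r^(k-1) = 2.9960
rc^k = 4.1195
eta = 0.5748 = 57.4762%

57.4762%


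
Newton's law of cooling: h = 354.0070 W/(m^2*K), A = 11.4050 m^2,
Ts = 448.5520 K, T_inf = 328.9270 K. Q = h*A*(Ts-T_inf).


dT = 119.6250 K
Q = 354.0070 * 11.4050 * 119.6250 = 482979.9365 W

482979.9365 W


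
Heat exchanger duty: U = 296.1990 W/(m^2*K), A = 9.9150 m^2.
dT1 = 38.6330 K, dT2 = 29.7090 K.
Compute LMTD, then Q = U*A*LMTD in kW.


LMTD = 33.9759 K
Q = 296.1990 * 9.9150 * 33.9759 = 99780.8533 W = 99.7809 kW

99.7809 kW


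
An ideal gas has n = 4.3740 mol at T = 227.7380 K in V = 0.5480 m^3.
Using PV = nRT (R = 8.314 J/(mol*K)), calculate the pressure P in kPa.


P = nRT/V = 4.3740 * 8.314 * 227.7380 / 0.5480
= 8281.7917 / 0.5480 = 15112.7585 Pa = 15.1128 kPa

15.1128 kPa


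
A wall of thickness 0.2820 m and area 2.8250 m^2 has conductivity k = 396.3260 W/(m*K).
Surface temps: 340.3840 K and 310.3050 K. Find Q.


dT = 30.0790 K
Q = 396.3260 * 2.8250 * 30.0790 / 0.2820 = 119422.2644 W

119422.2644 W


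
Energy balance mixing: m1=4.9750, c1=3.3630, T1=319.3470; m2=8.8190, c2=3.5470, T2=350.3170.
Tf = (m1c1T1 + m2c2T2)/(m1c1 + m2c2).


num = 16301.2343
den = 48.0119
Tf = 339.5247 K

339.5247 K


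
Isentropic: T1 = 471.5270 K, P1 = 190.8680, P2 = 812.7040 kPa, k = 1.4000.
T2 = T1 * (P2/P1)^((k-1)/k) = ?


(k-1)/k = 0.2857
(P2/P1)^exp = 1.5128
T2 = 471.5270 * 1.5128 = 713.3091 K

713.3091 K


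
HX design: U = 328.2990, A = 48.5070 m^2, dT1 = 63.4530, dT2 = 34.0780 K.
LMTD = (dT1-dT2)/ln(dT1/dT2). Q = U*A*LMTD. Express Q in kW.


LMTD = 47.2535 K
Q = 328.2990 * 48.5070 * 47.2535 = 752502.0505 W = 752.5021 kW

752.5021 kW


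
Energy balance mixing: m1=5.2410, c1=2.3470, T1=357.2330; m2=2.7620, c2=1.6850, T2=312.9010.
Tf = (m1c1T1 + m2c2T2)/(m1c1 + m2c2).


num = 5850.4218
den = 16.9546
Tf = 345.0640 K

345.0640 K


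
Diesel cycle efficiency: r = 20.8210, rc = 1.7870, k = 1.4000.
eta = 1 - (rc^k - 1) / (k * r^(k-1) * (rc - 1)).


r^(k-1) = 3.3682
rc^k = 2.2541
eta = 0.6621 = 66.2067%

66.2067%


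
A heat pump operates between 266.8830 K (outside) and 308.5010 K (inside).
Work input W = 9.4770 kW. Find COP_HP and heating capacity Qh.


COP = 308.5010 / 41.6180 = 7.4127
Qh = 7.4127 * 9.4770 = 70.2500 kW

COP = 7.4127, Qh = 70.2500 kW


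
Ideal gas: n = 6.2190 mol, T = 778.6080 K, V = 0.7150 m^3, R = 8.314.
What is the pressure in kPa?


P = nRT/V = 6.2190 * 8.314 * 778.6080 / 0.7150
= 40257.7444 / 0.7150 = 56304.5377 Pa = 56.3045 kPa

56.3045 kPa


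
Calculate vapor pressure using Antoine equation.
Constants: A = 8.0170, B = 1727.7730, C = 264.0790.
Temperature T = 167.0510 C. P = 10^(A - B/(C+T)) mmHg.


C+T = 431.1300
B/(C+T) = 4.0075
log10(P) = 8.0170 - 4.0075 = 4.0095
P = 10^4.0095 = 10220.0898 mmHg

10220.0898 mmHg


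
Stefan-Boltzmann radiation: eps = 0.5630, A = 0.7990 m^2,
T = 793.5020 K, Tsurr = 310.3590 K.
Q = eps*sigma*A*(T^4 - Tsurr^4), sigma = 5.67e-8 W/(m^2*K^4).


T^4 = 3.9645e+11
Tsurr^4 = 9.2781e+09
Q = 0.5630 * 5.67e-8 * 0.7990 * 3.8718e+11 = 9875.1994 W

9875.1994 W


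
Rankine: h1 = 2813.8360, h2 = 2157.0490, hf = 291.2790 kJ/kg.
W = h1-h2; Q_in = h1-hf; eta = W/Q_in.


W = 656.7870 kJ/kg
Q_in = 2522.5570 kJ/kg
eta = 0.2604 = 26.0366%

eta = 26.0366%


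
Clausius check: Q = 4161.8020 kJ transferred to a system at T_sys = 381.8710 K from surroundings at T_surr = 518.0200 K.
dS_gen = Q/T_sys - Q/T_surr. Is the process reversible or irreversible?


dS_sys = 4161.8020/381.8710 = 10.8985 kJ/K
dS_surr = -4161.8020/518.0200 = -8.0341 kJ/K
dS_gen = 10.8985 - 8.0341 = 2.8644 kJ/K (irreversible)

dS_gen = 2.8644 kJ/K, irreversible


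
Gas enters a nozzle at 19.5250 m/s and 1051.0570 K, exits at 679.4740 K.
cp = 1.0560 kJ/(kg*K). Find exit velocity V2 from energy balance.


dT = 371.5830 K
2*cp*1000*dT = 784783.2960
V1^2 = 381.2256
V2 = sqrt(785164.5216) = 886.0951 m/s

886.0951 m/s


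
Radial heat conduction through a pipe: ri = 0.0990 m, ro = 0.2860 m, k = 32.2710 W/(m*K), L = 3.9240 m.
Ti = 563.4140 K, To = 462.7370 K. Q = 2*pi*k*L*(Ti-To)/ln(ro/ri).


dT = 100.6770 K
ln(ro/ri) = 1.0609
Q = 2*pi*32.2710*3.9240*100.6770 / 1.0609 = 75507.2382 W

75507.2382 W


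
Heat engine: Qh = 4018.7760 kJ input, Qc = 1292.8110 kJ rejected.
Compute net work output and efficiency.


W = 4018.7760 - 1292.8110 = 2725.9650 kJ
eta = 2725.9650 / 4018.7760 = 0.6783 = 67.8307%

W = 2725.9650 kJ, eta = 67.8307%


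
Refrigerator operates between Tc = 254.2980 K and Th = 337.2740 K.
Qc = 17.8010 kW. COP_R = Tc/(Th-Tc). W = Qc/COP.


COP = 254.2980 / 82.9760 = 3.0647
W = 17.8010 / 3.0647 = 5.8084 kW

COP = 3.0647, W = 5.8084 kW


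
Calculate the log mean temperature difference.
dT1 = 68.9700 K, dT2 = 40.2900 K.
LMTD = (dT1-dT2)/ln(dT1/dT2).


dT1/dT2 = 1.7118
ln(dT1/dT2) = 0.5376
LMTD = 28.6800 / 0.5376 = 53.3514 K

53.3514 K


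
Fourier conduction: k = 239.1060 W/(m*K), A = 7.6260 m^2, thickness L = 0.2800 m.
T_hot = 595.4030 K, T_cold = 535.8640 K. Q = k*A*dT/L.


dT = 59.5390 K
Q = 239.1060 * 7.6260 * 59.5390 / 0.2800 = 387731.2273 W

387731.2273 W


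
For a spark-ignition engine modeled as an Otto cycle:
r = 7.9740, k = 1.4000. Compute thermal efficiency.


r^(k-1) = 2.2944
eta = 1 - 1/2.2944 = 0.5642 = 56.4158%

56.4158%


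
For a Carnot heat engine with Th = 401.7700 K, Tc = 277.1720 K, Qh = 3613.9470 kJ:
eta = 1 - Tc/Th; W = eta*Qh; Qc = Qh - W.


eta = 1 - 277.1720/401.7700 = 0.3101
W = 0.3101 * 3613.9470 = 1120.7670 kJ
Qc = 3613.9470 - 1120.7670 = 2493.1800 kJ

eta = 31.0123%, W = 1120.7670 kJ, Qc = 2493.1800 kJ


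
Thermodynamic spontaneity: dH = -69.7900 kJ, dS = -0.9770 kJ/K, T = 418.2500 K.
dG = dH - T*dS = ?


T*dS = 418.2500 * -0.9770 = -408.6302 kJ
dG = -69.7900 + 408.6302 = 338.8402 kJ (non-spontaneous)

dG = 338.8402 kJ, non-spontaneous


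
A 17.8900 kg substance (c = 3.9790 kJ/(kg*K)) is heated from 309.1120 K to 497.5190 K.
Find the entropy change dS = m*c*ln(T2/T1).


T2/T1 = 1.6095
ln(T2/T1) = 0.4759
dS = 17.8900 * 3.9790 * 0.4759 = 33.8788 kJ/K

33.8788 kJ/K


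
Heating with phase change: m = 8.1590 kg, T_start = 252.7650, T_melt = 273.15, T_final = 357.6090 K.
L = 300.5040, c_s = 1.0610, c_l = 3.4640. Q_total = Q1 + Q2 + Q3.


Q1 (sensible, solid) = 8.1590 * 1.0610 * 20.3850 = 176.4668 kJ
Q2 (latent) = 8.1590 * 300.5040 = 2451.8121 kJ
Q3 (sensible, liquid) = 8.1590 * 3.4640 * 84.4590 = 2387.0458 kJ
Q_total = 5015.3247 kJ

5015.3247 kJ


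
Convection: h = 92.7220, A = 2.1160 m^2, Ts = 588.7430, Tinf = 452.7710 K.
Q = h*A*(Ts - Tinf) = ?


dT = 135.9720 K
Q = 92.7220 * 2.1160 * 135.9720 = 26677.6727 W

26677.6727 W


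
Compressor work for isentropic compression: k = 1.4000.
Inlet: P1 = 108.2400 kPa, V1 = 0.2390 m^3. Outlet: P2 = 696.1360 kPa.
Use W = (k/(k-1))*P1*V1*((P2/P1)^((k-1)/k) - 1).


(k-1)/k = 0.2857
(P2/P1)^exp = 1.7019
W = 3.5000 * 108.2400 * 0.2390 * (1.7019 - 1) = 63.5557 kJ

63.5557 kJ


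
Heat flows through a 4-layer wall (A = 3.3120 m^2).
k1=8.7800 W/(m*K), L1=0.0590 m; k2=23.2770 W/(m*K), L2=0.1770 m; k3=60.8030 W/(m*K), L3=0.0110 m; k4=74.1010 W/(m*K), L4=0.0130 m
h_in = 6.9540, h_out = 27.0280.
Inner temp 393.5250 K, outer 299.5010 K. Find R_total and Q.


R_conv_in = 1/(6.9540*3.3120) = 0.0434
R_1 = 0.0590/(8.7800*3.3120) = 0.0020
R_2 = 0.1770/(23.2770*3.3120) = 0.0023
R_3 = 0.0110/(60.8030*3.3120) = 5.4623e-05
R_4 = 0.0130/(74.1010*3.3120) = 5.2970e-05
R_conv_out = 1/(27.0280*3.3120) = 0.0112
R_total = 0.0590 K/W
Q = 94.0240 / 0.0590 = 1593.0317 W

R_total = 0.0590 K/W, Q = 1593.0317 W


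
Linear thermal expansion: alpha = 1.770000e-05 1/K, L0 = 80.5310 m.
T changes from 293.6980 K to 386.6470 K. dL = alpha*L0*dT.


dT = 92.9490 K
dL = 1.770000e-05 * 80.5310 * 92.9490 = 0.132489 m
L_final = 80.663489 m

dL = 0.132489 m


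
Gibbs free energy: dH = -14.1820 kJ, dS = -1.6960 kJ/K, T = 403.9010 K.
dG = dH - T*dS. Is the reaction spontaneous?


T*dS = 403.9010 * -1.6960 = -685.0161 kJ
dG = -14.1820 + 685.0161 = 670.8341 kJ (non-spontaneous)

dG = 670.8341 kJ, non-spontaneous


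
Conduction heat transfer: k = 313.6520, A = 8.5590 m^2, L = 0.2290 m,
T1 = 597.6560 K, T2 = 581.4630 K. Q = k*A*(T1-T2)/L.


dT = 16.1930 K
Q = 313.6520 * 8.5590 * 16.1930 / 0.2290 = 189829.1579 W

189829.1579 W


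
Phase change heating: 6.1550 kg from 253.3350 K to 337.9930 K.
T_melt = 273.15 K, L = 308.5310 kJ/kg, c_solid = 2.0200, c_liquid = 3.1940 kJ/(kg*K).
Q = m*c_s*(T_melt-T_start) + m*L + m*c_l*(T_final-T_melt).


Q1 (sensible, solid) = 6.1550 * 2.0200 * 19.8150 = 246.3619 kJ
Q2 (latent) = 6.1550 * 308.5310 = 1899.0083 kJ
Q3 (sensible, liquid) = 6.1550 * 3.1940 * 64.8430 = 1274.7531 kJ
Q_total = 3420.1233 kJ

3420.1233 kJ


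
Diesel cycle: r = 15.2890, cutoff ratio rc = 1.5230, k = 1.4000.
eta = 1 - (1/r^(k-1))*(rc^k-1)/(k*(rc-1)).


r^(k-1) = 2.9768
rc^k = 1.8021
eta = 0.6320 = 63.1999%

63.1999%


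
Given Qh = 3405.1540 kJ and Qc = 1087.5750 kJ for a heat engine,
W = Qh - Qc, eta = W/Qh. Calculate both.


W = 3405.1540 - 1087.5750 = 2317.5790 kJ
eta = 2317.5790 / 3405.1540 = 0.6806 = 68.0609%

W = 2317.5790 kJ, eta = 68.0609%


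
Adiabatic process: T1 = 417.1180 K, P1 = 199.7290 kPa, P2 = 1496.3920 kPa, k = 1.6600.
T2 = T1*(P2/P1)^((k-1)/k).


(k-1)/k = 0.3976
(P2/P1)^exp = 2.2271
T2 = 417.1180 * 2.2271 = 928.9517 K

928.9517 K


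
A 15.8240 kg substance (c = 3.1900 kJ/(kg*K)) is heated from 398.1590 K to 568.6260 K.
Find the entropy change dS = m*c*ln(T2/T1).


T2/T1 = 1.4281
ln(T2/T1) = 0.3564
dS = 15.8240 * 3.1900 * 0.3564 = 17.9891 kJ/K

17.9891 kJ/K


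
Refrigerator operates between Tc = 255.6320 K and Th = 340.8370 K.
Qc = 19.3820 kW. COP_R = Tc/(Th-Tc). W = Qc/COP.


COP = 255.6320 / 85.2050 = 3.0002
W = 19.3820 / 3.0002 = 6.4602 kW

COP = 3.0002, W = 6.4602 kW


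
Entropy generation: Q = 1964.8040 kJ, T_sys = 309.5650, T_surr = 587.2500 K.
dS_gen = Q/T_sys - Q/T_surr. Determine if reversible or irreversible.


dS_sys = 1964.8040/309.5650 = 6.3470 kJ/K
dS_surr = -1964.8040/587.2500 = -3.3458 kJ/K
dS_gen = 6.3470 - 3.3458 = 3.0012 kJ/K (irreversible)

dS_gen = 3.0012 kJ/K, irreversible


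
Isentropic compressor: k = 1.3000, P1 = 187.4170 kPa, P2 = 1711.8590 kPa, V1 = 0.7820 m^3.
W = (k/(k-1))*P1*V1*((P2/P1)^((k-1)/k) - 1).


(k-1)/k = 0.2308
(P2/P1)^exp = 1.6661
W = 4.3333 * 187.4170 * 0.7820 * (1.6661 - 1) = 423.0103 kJ

423.0103 kJ


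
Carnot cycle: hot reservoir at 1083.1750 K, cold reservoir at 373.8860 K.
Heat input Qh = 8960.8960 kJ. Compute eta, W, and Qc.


eta = 1 - 373.8860/1083.1750 = 0.6548
W = 0.6548 * 8960.8960 = 5867.8099 kJ
Qc = 8960.8960 - 5867.8099 = 3093.0861 kJ

eta = 65.4824%, W = 5867.8099 kJ, Qc = 3093.0861 kJ


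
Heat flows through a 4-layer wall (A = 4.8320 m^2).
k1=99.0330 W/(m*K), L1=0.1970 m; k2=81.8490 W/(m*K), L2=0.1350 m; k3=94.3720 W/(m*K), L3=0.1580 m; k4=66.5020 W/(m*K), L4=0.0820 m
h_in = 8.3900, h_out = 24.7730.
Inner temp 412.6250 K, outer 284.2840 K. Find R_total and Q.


R_conv_in = 1/(8.3900*4.8320) = 0.0247
R_1 = 0.1970/(99.0330*4.8320) = 0.0004
R_2 = 0.1350/(81.8490*4.8320) = 0.0003
R_3 = 0.1580/(94.3720*4.8320) = 0.0003
R_4 = 0.0820/(66.5020*4.8320) = 0.0003
R_conv_out = 1/(24.7730*4.8320) = 0.0084
R_total = 0.0344 K/W
Q = 128.3410 / 0.0344 = 3733.5131 W

R_total = 0.0344 K/W, Q = 3733.5131 W


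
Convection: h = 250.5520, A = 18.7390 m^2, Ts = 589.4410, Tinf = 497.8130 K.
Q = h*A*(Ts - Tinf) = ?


dT = 91.6280 K
Q = 250.5520 * 18.7390 * 91.6280 = 430202.0664 W

430202.0664 W


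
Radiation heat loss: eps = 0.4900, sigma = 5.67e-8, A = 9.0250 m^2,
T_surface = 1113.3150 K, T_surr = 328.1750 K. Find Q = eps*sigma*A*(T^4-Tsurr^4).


T^4 = 1.5363e+12
Tsurr^4 = 1.1599e+10
Q = 0.4900 * 5.67e-8 * 9.0250 * 1.5247e+12 = 382302.5601 W

382302.5601 W


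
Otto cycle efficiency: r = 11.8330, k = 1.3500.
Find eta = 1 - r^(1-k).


r^(k-1) = 2.3746
eta = 1 - 1/2.3746 = 0.5789 = 57.8869%

57.8869%


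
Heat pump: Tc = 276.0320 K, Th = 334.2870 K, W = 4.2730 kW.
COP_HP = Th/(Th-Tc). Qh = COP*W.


COP = 334.2870 / 58.2550 = 5.7383
Qh = 5.7383 * 4.2730 = 24.5199 kW

COP = 5.7383, Qh = 24.5199 kW


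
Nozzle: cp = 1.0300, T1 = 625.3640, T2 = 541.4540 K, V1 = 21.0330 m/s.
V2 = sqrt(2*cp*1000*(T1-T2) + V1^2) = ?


dT = 83.9100 K
2*cp*1000*dT = 172854.6000
V1^2 = 442.3871
V2 = sqrt(173296.9871) = 416.2895 m/s

416.2895 m/s


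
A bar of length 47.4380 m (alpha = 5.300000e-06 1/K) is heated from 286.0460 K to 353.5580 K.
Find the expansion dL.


dT = 67.5120 K
dL = 5.300000e-06 * 47.4380 * 67.5120 = 0.016974 m
L_final = 47.454974 m

dL = 0.016974 m


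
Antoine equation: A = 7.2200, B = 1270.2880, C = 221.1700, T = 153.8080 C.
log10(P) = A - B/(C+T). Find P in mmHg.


C+T = 374.9780
B/(C+T) = 3.3876
log10(P) = 7.2200 - 3.3876 = 3.8324
P = 10^3.8324 = 6797.7720 mmHg

6797.7720 mmHg


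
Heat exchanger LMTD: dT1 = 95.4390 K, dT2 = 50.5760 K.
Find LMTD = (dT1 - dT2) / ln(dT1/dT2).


dT1/dT2 = 1.8870
ln(dT1/dT2) = 0.6350
LMTD = 44.8630 / 0.6350 = 70.6493 K

70.6493 K


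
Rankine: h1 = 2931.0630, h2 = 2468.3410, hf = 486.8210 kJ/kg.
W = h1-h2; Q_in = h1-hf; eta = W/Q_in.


W = 462.7220 kJ/kg
Q_in = 2444.2420 kJ/kg
eta = 0.1893 = 18.9311%

eta = 18.9311%


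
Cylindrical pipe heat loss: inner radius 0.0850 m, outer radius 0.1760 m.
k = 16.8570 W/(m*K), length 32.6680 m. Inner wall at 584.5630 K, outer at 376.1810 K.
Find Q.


dT = 208.3820 K
ln(ro/ri) = 0.7278
Q = 2*pi*16.8570*32.6680*208.3820 / 0.7278 = 990629.6385 W

990629.6385 W


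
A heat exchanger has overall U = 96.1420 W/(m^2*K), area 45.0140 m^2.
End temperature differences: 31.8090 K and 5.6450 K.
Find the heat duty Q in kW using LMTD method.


LMTD = 15.1326 K
Q = 96.1420 * 45.0140 * 15.1326 = 65490.0260 W = 65.4900 kW

65.4900 kW


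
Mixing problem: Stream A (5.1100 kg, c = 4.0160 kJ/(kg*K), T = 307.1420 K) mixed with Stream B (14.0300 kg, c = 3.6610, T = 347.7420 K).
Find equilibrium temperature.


num = 24164.4554
den = 71.8856
Tf = 336.1516 K

336.1516 K


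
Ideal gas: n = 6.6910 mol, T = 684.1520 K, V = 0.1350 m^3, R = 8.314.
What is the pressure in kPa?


P = nRT/V = 6.6910 * 8.314 * 684.1520 / 0.1350
= 38058.6738 / 0.1350 = 281916.1024 Pa = 281.9161 kPa

281.9161 kPa


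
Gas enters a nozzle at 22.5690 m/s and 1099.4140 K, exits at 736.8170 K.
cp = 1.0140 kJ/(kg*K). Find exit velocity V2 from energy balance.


dT = 362.5970 K
2*cp*1000*dT = 735346.7160
V1^2 = 509.3598
V2 = sqrt(735856.0758) = 857.8205 m/s

857.8205 m/s


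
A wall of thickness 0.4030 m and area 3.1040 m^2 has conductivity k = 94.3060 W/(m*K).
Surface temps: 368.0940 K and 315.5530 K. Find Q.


dT = 52.5410 K
Q = 94.3060 * 3.1040 * 52.5410 / 0.4030 = 38164.0385 W

38164.0385 W


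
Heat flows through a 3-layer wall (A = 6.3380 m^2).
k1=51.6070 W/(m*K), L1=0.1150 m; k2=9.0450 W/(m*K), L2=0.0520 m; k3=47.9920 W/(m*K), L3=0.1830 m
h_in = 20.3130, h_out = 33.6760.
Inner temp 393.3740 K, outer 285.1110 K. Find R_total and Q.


R_conv_in = 1/(20.3130*6.3380) = 0.0078
R_1 = 0.1150/(51.6070*6.3380) = 0.0004
R_2 = 0.0520/(9.0450*6.3380) = 0.0009
R_3 = 0.1830/(47.9920*6.3380) = 0.0006
R_conv_out = 1/(33.6760*6.3380) = 0.0047
R_total = 0.0143 K/W
Q = 108.2630 / 0.0143 = 7564.0421 W

R_total = 0.0143 K/W, Q = 7564.0421 W


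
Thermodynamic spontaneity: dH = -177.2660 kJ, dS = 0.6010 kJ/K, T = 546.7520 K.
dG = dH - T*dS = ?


T*dS = 546.7520 * 0.6010 = 328.5980 kJ
dG = -177.2660 - 328.5980 = -505.8640 kJ (spontaneous)

dG = -505.8640 kJ, spontaneous


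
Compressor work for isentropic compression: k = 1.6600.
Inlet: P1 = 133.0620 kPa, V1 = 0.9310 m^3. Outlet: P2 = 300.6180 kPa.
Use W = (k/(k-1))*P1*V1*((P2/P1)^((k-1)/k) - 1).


(k-1)/k = 0.3976
(P2/P1)^exp = 1.3827
W = 2.5152 * 133.0620 * 0.9310 * (1.3827 - 1) = 119.2447 kJ

119.2447 kJ


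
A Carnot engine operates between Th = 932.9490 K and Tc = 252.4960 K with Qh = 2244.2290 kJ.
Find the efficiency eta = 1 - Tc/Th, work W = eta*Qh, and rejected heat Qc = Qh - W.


eta = 1 - 252.4960/932.9490 = 0.7294
W = 0.7294 * 2244.2290 = 1636.8444 kJ
Qc = 2244.2290 - 1636.8444 = 607.3846 kJ

eta = 72.9357%, W = 1636.8444 kJ, Qc = 607.3846 kJ


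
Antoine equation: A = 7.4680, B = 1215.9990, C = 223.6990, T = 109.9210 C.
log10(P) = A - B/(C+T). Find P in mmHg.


C+T = 333.6200
B/(C+T) = 3.6449
log10(P) = 7.4680 - 3.6449 = 3.8231
P = 10^3.8231 = 6654.8394 mmHg

6654.8394 mmHg


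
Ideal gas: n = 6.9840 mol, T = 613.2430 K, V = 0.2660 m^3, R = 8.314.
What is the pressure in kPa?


P = nRT/V = 6.9840 * 8.314 * 613.2430 / 0.2660
= 35607.9401 / 0.2660 = 133864.4364 Pa = 133.8644 kPa

133.8644 kPa


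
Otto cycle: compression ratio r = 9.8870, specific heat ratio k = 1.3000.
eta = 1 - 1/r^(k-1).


r^(k-1) = 1.9885
eta = 1 - 1/1.9885 = 0.4971 = 49.7101%

49.7101%


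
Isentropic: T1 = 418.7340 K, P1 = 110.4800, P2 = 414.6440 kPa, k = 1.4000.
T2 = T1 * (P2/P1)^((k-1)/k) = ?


(k-1)/k = 0.2857
(P2/P1)^exp = 1.4592
T2 = 418.7340 * 1.4592 = 611.0126 K

611.0126 K


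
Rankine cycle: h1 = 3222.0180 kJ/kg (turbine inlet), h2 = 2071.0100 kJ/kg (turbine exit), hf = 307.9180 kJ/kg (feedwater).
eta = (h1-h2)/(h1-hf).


W = 1151.0080 kJ/kg
Q_in = 2914.1000 kJ/kg
eta = 0.3950 = 39.4979%

eta = 39.4979%


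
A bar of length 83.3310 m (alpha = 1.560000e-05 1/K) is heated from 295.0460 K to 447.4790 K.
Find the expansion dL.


dT = 152.4330 K
dL = 1.560000e-05 * 83.3310 * 152.4330 = 0.198157 m
L_final = 83.529157 m

dL = 0.198157 m


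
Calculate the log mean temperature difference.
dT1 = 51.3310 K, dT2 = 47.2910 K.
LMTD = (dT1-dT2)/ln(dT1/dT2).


dT1/dT2 = 1.0854
ln(dT1/dT2) = 0.0820
LMTD = 4.0400 / 0.0820 = 49.2834 K

49.2834 K


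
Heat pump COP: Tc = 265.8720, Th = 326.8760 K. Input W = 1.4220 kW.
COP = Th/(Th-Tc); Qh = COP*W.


COP = 326.8760 / 61.0040 = 5.3583
Qh = 5.3583 * 1.4220 = 7.6195 kW

COP = 5.3583, Qh = 7.6195 kW


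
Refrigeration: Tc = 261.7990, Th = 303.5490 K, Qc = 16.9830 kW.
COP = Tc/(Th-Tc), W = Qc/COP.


COP = 261.7990 / 41.7500 = 6.2706
W = 16.9830 / 6.2706 = 2.7083 kW

COP = 6.2706, W = 2.7083 kW


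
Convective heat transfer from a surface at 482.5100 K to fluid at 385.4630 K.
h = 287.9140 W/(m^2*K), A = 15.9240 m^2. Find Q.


dT = 97.0470 K
Q = 287.9140 * 15.9240 * 97.0470 = 444935.5089 W

444935.5089 W


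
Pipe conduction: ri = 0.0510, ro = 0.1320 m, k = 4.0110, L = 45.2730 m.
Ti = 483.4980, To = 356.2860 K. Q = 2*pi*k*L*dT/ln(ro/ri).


dT = 127.2120 K
ln(ro/ri) = 0.9510
Q = 2*pi*4.0110*45.2730*127.2120 / 0.9510 = 152626.5880 W

152626.5880 W


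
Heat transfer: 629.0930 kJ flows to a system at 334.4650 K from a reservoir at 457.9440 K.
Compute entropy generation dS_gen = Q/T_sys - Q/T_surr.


dS_sys = 629.0930/334.4650 = 1.8809 kJ/K
dS_surr = -629.0930/457.9440 = -1.3737 kJ/K
dS_gen = 1.8809 - 1.3737 = 0.5072 kJ/K (irreversible)

dS_gen = 0.5072 kJ/K, irreversible


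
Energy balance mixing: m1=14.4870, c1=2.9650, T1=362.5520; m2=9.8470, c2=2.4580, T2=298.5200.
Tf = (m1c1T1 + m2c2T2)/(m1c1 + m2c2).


num = 22798.3983
den = 67.1579
Tf = 339.4747 K

339.4747 K


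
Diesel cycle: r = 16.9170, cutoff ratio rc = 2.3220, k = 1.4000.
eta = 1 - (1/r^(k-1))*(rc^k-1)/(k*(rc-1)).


r^(k-1) = 3.0998
rc^k = 3.2524
eta = 0.6074 = 60.7390%

60.7390%


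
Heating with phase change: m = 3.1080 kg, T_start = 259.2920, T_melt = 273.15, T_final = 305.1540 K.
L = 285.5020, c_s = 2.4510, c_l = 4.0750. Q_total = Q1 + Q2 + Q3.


Q1 (sensible, solid) = 3.1080 * 2.4510 * 13.8580 = 105.5662 kJ
Q2 (latent) = 3.1080 * 285.5020 = 887.3402 kJ
Q3 (sensible, liquid) = 3.1080 * 4.0750 * 32.0040 = 405.3339 kJ
Q_total = 1398.2403 kJ

1398.2403 kJ


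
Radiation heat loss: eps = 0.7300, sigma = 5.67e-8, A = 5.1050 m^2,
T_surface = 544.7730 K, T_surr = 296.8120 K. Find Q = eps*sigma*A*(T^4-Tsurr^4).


T^4 = 8.8077e+10
Tsurr^4 = 7.7611e+09
Q = 0.7300 * 5.67e-8 * 5.1050 * 8.0316e+10 = 16970.8156 W

16970.8156 W


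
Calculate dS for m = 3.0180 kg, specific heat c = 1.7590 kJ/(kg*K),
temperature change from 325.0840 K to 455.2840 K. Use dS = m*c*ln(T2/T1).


T2/T1 = 1.4005
ln(T2/T1) = 0.3368
dS = 3.0180 * 1.7590 * 0.3368 = 1.7882 kJ/K

1.7882 kJ/K


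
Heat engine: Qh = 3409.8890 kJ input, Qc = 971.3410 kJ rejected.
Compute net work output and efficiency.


W = 3409.8890 - 971.3410 = 2438.5480 kJ
eta = 2438.5480 / 3409.8890 = 0.7151 = 71.5140%

W = 2438.5480 kJ, eta = 71.5140%


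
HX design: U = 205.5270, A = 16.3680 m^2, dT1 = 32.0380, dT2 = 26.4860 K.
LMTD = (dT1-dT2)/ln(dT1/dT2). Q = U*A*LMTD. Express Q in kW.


LMTD = 29.1740 K
Q = 205.5270 * 16.3680 * 29.1740 = 98143.2753 W = 98.1433 kW

98.1433 kW


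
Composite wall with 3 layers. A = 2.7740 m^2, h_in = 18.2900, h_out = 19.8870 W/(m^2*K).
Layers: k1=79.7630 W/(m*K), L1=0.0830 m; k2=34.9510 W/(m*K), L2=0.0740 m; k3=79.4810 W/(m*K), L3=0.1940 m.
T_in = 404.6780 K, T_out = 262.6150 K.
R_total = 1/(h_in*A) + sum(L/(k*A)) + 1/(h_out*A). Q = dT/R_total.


R_conv_in = 1/(18.2900*2.7740) = 0.0197
R_1 = 0.0830/(79.7630*2.7740) = 0.0004
R_2 = 0.0740/(34.9510*2.7740) = 0.0008
R_3 = 0.1940/(79.4810*2.7740) = 0.0009
R_conv_out = 1/(19.8870*2.7740) = 0.0181
R_total = 0.0399 K/W
Q = 142.0630 / 0.0399 = 3564.5063 W

R_total = 0.0399 K/W, Q = 3564.5063 W


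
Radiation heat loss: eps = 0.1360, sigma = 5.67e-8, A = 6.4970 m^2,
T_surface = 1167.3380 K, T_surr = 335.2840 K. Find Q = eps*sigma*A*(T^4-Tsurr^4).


T^4 = 1.8569e+12
Tsurr^4 = 1.2637e+10
Q = 0.1360 * 5.67e-8 * 6.4970 * 1.8443e+12 = 92396.5169 W

92396.5169 W


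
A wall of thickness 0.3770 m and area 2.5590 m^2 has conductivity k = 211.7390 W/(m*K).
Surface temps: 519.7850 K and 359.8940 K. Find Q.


dT = 159.8910 K
Q = 211.7390 * 2.5590 * 159.8910 / 0.3770 = 229802.0042 W

229802.0042 W


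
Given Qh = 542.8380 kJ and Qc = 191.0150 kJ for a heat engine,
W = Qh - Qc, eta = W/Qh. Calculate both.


W = 542.8380 - 191.0150 = 351.8230 kJ
eta = 351.8230 / 542.8380 = 0.6481 = 64.8118%

W = 351.8230 kJ, eta = 64.8118%


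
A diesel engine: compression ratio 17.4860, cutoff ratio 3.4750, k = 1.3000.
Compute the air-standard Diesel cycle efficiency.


r^(k-1) = 2.3594
rc^k = 5.0494
eta = 0.4666 = 46.6583%

46.6583%


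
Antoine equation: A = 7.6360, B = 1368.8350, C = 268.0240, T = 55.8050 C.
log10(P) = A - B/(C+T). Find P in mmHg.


C+T = 323.8290
B/(C+T) = 4.2270
log10(P) = 7.6360 - 4.2270 = 3.4090
P = 10^3.4090 = 2564.3050 mmHg

2564.3050 mmHg


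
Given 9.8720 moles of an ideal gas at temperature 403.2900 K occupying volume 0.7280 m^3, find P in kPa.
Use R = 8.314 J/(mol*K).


P = nRT/V = 9.8720 * 8.314 * 403.2900 / 0.7280
= 33100.3526 / 0.7280 = 45467.5173 Pa = 45.4675 kPa

45.4675 kPa


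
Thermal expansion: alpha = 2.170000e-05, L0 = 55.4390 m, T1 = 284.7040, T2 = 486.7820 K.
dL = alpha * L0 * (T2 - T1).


dT = 202.0780 K
dL = 2.170000e-05 * 55.4390 * 202.0780 = 0.243105 m
L_final = 55.682105 m

dL = 0.243105 m
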